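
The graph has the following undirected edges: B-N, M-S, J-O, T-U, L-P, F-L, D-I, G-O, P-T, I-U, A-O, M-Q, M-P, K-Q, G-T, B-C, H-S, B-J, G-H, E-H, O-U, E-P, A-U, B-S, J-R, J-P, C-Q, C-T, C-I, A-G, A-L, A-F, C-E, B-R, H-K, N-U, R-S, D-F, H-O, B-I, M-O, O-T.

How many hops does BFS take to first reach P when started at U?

Level 0: U
Level 1: A, I, N, O, T
Level 2: B, C, D, F, G, H, J, L, M, P
Level 3: E, K, Q, R, S
P first appears at level 2.

2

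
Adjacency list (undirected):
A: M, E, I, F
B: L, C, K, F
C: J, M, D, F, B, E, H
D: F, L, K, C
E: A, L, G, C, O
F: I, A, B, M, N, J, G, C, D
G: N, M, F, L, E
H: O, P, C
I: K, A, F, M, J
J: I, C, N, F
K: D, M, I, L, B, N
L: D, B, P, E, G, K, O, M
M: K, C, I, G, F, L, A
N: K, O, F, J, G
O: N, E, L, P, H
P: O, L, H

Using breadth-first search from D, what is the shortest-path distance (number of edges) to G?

2

Level 0: D
Level 1: C, F, K, L
Level 2: A, B, E, G, H, I, J, M, N, O, P
G first appears at level 2.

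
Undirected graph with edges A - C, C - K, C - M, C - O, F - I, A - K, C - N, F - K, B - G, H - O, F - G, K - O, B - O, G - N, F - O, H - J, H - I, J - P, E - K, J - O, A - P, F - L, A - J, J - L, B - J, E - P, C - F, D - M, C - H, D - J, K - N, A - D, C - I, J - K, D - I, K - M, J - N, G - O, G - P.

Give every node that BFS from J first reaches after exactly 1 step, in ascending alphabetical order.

Level 0: J
Level 1: A, B, D, H, K, L, N, O, P
Level 2: C, E, F, G, I, M

A, B, D, H, K, L, N, O, P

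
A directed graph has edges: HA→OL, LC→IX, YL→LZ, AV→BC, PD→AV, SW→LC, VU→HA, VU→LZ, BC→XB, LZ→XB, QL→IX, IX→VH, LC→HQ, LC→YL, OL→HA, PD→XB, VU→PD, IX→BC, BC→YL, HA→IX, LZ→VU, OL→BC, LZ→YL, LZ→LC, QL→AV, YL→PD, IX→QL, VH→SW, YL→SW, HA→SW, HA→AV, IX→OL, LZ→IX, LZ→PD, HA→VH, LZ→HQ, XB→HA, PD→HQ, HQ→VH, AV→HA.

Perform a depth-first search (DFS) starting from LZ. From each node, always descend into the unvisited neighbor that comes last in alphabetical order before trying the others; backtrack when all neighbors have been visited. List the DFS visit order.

Visit LZ
LZ → YL
YL → SW
SW → LC
LC → IX
IX → VH
IX → QL
QL → AV
AV → HA
HA → OL
OL → BC
BC → XB
LC → HQ
YL → PD
LZ → VU

LZ, YL, SW, LC, IX, VH, QL, AV, HA, OL, BC, XB, HQ, PD, VU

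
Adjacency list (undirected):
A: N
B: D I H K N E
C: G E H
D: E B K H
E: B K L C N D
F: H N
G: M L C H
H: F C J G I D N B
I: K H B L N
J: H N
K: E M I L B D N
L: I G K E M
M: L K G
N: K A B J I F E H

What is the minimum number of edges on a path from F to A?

2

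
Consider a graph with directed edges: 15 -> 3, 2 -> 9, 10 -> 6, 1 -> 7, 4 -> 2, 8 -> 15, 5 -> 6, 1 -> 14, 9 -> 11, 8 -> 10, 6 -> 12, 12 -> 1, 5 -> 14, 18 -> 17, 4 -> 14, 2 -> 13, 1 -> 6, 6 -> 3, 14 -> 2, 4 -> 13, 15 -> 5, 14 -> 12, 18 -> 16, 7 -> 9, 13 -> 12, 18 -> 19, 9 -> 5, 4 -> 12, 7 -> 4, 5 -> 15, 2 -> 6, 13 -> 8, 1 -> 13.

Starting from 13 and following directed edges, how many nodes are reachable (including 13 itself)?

15

BFS from 13 visits: 13, 12, 8, 1, 15, 10, 14, 7, 6, 5, 3, 2, 9, 4, 11
Reachable nodes: 15 of 19 total.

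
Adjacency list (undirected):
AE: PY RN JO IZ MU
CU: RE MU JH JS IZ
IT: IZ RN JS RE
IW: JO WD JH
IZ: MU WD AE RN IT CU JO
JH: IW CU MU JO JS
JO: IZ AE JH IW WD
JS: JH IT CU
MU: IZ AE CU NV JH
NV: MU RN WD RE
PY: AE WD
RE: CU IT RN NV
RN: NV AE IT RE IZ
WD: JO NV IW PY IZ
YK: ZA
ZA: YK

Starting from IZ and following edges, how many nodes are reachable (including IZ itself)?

BFS from IZ visits: IZ, AE, CU, IT, JO, MU, RN, WD, PY, JH, JS, RE, IW, NV
Reachable nodes: 14 of 16 total.

14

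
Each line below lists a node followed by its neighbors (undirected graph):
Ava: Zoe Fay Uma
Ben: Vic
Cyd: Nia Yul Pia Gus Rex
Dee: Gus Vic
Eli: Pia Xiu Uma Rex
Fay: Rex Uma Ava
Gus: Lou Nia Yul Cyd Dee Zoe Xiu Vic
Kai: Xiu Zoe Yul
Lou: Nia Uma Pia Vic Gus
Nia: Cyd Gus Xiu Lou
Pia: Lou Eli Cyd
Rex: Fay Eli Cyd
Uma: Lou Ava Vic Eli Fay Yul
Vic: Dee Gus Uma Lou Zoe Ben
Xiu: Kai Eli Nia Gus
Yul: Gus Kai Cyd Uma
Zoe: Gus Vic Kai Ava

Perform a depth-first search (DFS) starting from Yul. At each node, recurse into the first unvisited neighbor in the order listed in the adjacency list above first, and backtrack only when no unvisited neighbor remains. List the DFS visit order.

Yul Gus Lou Nia Cyd Pia Eli Xiu Kai Zoe Vic Dee Uma Ava Fay Rex Ben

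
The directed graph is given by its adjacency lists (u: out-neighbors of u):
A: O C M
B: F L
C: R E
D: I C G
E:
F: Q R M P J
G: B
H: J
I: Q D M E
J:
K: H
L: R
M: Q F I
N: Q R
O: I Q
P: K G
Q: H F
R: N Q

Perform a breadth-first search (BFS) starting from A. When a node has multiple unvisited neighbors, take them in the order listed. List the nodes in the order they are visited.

A, O, C, M, I, Q, R, E, F, D, H, N, P, J, G, K, B, L

Visit A; enqueue O, C, M → queue [O, C, M]
Visit O; enqueue I, Q → queue [C, M, I, Q]
Visit C; enqueue R, E → queue [M, I, Q, R, E]
Visit M; enqueue F → queue [I, Q, R, E, F]
Visit I; enqueue D → queue [Q, R, E, F, D]
Visit Q; enqueue H → queue [R, E, F, D, H]
Visit R; enqueue N → queue [E, F, D, H, N]
Visit E → queue [F, D, H, N]
Visit F; enqueue P, J → queue [D, H, N, P, J]
Visit D; enqueue G → queue [H, N, P, J, G]
Visit H → queue [N, P, J, G]
Visit N → queue [P, J, G]
Visit P; enqueue K → queue [J, G, K]
Visit J → queue [G, K]
Visit G; enqueue B → queue [K, B]
Visit K → queue [B]
Visit B; enqueue L → queue [L]
Visit L → queue []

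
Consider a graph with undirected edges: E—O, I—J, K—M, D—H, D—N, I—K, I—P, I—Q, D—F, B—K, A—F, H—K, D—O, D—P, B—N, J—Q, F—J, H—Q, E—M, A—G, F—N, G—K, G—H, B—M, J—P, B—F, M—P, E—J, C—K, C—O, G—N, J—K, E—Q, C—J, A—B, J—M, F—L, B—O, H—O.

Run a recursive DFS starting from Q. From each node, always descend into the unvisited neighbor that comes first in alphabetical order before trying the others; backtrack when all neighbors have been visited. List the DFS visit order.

Visit Q
Q → E
E → J
J → C
C → K
K → B
B → A
A → F
F → D
D → H
H → G
G → N
H → O
D → P
P → I
P → M
F → L

Q -> E -> J -> C -> K -> B -> A -> F -> D -> H -> G -> N -> O -> P -> I -> M -> L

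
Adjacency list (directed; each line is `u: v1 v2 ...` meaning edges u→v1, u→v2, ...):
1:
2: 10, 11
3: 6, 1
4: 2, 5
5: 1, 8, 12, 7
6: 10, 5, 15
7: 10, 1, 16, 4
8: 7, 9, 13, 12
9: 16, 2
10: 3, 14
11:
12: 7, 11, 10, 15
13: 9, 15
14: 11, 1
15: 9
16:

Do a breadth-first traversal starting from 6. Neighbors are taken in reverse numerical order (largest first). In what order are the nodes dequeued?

6 → 15 → 10 → 5 → 9 → 14 → 3 → 12 → 8 → 7 → 1 → 16 → 2 → 11 → 13 → 4

Visit 6; enqueue 15, 10, 5 → queue [15, 10, 5]
Visit 15; enqueue 9 → queue [10, 5, 9]
Visit 10; enqueue 14, 3 → queue [5, 9, 14, 3]
Visit 5; enqueue 12, 8, 7, 1 → queue [9, 14, 3, 12, 8, 7, 1]
Visit 9; enqueue 16, 2 → queue [14, 3, 12, 8, 7, 1, 16, 2]
Visit 14; enqueue 11 → queue [3, 12, 8, 7, 1, 16, 2, 11]
Visit 3 → queue [12, 8, 7, 1, 16, 2, 11]
Visit 12 → queue [8, 7, 1, 16, 2, 11]
Visit 8; enqueue 13 → queue [7, 1, 16, 2, 11, 13]
Visit 7; enqueue 4 → queue [1, 16, 2, 11, 13, 4]
Visit 1 → queue [16, 2, 11, 13, 4]
Visit 16 → queue [2, 11, 13, 4]
Visit 2 → queue [11, 13, 4]
Visit 11 → queue [13, 4]
Visit 13 → queue [4]
Visit 4 → queue []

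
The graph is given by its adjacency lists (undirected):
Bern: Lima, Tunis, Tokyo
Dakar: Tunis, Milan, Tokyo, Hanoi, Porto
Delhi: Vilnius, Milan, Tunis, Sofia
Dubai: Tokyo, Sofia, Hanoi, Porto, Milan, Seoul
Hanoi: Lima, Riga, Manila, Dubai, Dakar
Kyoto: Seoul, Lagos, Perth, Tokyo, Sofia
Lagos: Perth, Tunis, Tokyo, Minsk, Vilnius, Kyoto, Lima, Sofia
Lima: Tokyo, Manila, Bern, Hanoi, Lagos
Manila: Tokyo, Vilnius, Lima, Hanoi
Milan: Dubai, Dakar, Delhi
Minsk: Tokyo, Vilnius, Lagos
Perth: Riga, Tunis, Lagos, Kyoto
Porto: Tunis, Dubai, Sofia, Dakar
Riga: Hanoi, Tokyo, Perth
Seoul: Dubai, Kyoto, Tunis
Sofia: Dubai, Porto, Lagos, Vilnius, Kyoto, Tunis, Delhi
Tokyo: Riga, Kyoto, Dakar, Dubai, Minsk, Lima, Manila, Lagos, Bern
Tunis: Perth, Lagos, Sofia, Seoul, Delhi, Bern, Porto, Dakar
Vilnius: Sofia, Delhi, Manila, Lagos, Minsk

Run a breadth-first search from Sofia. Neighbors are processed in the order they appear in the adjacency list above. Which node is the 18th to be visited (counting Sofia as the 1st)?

Visit Sofia; enqueue Dubai, Porto, Lagos, Vilnius, Kyoto, Tunis, Delhi → queue [Dubai, Porto, Lagos, Vilnius, Kyoto, Tunis, Delhi]
Visit Dubai; enqueue Tokyo, Hanoi, Milan, Seoul → queue [Porto, Lagos, Vilnius, Kyoto, Tunis, Delhi, Tokyo, Hanoi, Milan, Seoul]
Visit Porto; enqueue Dakar → queue [Lagos, Vilnius, Kyoto, Tunis, Delhi, Tokyo, Hanoi, Milan, Seoul, Dakar]
Visit Lagos; enqueue Perth, Minsk, Lima → queue [Vilnius, Kyoto, Tunis, Delhi, Tokyo, Hanoi, Milan, Seoul, Dakar, Perth, Minsk, Lima]
Visit Vilnius; enqueue Manila → queue [Kyoto, Tunis, Delhi, Tokyo, Hanoi, Milan, Seoul, Dakar, Perth, Minsk, Lima, Manila]
Visit Kyoto → queue [Tunis, Delhi, Tokyo, Hanoi, Milan, Seoul, Dakar, Perth, Minsk, Lima, Manila]
Visit Tunis; enqueue Bern → queue [Delhi, Tokyo, Hanoi, Milan, Seoul, Dakar, Perth, Minsk, Lima, Manila, Bern]
Visit Delhi → queue [Tokyo, Hanoi, Milan, Seoul, Dakar, Perth, Minsk, Lima, Manila, Bern]
Visit Tokyo; enqueue Riga → queue [Hanoi, Milan, Seoul, Dakar, Perth, Minsk, Lima, Manila, Bern, Riga]
Visit Hanoi → queue [Milan, Seoul, Dakar, Perth, Minsk, Lima, Manila, Bern, Riga]
Visit Milan → queue [Seoul, Dakar, Perth, Minsk, Lima, Manila, Bern, Riga]
Visit Seoul → queue [Dakar, Perth, Minsk, Lima, Manila, Bern, Riga]
Visit Dakar → queue [Perth, Minsk, Lima, Manila, Bern, Riga]
Visit Perth → queue [Minsk, Lima, Manila, Bern, Riga]
Visit Minsk → queue [Lima, Manila, Bern, Riga]
Visit Lima → queue [Manila, Bern, Riga]
Visit Manila → queue [Bern, Riga]
Visit Bern → queue [Riga]
Visit Riga → queue []

Visit order: Sofia, Dubai, Porto, Lagos, Vilnius, Kyoto, Tunis, Delhi, Tokyo, Hanoi, Milan, Seoul, Dakar, Perth, Minsk, Lima, Manila, Bern, Riga

Bern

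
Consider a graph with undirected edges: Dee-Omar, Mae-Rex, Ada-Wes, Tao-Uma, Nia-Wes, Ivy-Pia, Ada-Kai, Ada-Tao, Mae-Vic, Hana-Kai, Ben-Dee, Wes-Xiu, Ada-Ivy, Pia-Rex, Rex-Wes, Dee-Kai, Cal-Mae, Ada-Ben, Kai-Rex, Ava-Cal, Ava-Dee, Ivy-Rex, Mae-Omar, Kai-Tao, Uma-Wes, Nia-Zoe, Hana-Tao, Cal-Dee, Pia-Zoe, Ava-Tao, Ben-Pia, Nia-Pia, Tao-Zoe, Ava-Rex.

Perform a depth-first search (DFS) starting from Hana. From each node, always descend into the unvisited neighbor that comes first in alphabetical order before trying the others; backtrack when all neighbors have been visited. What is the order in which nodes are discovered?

Hana, Kai, Ada, Ben, Dee, Ava, Cal, Mae, Omar, Rex, Ivy, Pia, Nia, Wes, Uma, Tao, Zoe, Xiu, Vic

Visit Hana
Hana → Kai
Kai → Ada
Ada → Ben
Ben → Dee
Dee → Ava
Ava → Cal
Cal → Mae
Mae → Omar
Mae → Rex
Rex → Ivy
Ivy → Pia
Pia → Nia
Nia → Wes
Wes → Uma
Uma → Tao
Tao → Zoe
Wes → Xiu
Mae → Vic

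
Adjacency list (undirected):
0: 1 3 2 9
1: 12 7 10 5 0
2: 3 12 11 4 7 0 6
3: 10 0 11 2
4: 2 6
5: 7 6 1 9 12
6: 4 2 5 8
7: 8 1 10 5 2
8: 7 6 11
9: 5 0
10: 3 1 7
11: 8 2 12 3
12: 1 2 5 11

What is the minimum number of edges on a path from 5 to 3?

3

Level 0: 5
Level 1: 1, 6, 7, 9, 12
Level 2: 0, 2, 4, 8, 10, 11
Level 3: 3
3 first appears at level 3.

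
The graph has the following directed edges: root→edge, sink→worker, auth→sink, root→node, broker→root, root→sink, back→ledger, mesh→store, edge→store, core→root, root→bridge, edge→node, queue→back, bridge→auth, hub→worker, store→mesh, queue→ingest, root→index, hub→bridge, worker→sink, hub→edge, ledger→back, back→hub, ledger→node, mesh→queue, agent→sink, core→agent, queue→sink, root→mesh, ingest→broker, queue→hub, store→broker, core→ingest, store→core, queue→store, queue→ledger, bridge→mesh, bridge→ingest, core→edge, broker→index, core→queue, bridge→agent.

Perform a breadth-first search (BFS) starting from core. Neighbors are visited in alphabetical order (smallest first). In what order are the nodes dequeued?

core -> agent -> edge -> ingest -> queue -> root -> sink -> node -> store -> broker -> back -> hub -> ledger -> bridge -> index -> mesh -> worker -> auth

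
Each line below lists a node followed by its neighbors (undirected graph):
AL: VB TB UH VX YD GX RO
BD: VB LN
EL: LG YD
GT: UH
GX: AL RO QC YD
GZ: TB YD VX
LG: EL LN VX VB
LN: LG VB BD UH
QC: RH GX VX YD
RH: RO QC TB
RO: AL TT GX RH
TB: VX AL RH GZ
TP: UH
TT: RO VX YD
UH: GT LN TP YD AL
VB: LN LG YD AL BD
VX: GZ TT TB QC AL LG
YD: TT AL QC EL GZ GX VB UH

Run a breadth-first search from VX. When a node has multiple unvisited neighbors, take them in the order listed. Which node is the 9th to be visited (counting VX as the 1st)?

Visit VX; enqueue GZ, TT, TB, QC, AL, LG → queue [GZ, TT, TB, QC, AL, LG]
Visit GZ; enqueue YD → queue [TT, TB, QC, AL, LG, YD]
Visit TT; enqueue RO → queue [TB, QC, AL, LG, YD, RO]
Visit TB; enqueue RH → queue [QC, AL, LG, YD, RO, RH]
Visit QC; enqueue GX → queue [AL, LG, YD, RO, RH, GX]
Visit AL; enqueue VB, UH → queue [LG, YD, RO, RH, GX, VB, UH]
Visit LG; enqueue EL, LN → queue [YD, RO, RH, GX, VB, UH, EL, LN]
Visit YD → queue [RO, RH, GX, VB, UH, EL, LN]
Visit RO → queue [RH, GX, VB, UH, EL, LN]
Visit RH → queue [GX, VB, UH, EL, LN]
Visit GX → queue [VB, UH, EL, LN]
Visit VB; enqueue BD → queue [UH, EL, LN, BD]
Visit UH; enqueue GT, TP → queue [EL, LN, BD, GT, TP]
Visit EL → queue [LN, BD, GT, TP]
Visit LN → queue [BD, GT, TP]
Visit BD → queue [GT, TP]
Visit GT → queue [TP]
Visit TP → queue []

Visit order: VX, GZ, TT, TB, QC, AL, LG, YD, RO, RH, GX, VB, UH, EL, LN, BD, GT, TP

RO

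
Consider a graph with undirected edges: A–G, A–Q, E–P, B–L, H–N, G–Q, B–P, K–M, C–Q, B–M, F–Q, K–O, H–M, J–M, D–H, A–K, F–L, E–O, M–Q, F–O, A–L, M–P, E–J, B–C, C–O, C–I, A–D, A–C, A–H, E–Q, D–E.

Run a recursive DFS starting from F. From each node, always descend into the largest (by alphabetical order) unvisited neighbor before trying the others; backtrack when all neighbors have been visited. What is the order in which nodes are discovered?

F -> Q -> M -> P -> E -> O -> K -> A -> L -> B -> C -> I -> H -> N -> D -> G -> J

Visit F
F → Q
Q → M
M → P
P → E
E → O
O → K
K → A
A → L
L → B
B → C
C → I
A → H
H → N
H → D
A → G
E → J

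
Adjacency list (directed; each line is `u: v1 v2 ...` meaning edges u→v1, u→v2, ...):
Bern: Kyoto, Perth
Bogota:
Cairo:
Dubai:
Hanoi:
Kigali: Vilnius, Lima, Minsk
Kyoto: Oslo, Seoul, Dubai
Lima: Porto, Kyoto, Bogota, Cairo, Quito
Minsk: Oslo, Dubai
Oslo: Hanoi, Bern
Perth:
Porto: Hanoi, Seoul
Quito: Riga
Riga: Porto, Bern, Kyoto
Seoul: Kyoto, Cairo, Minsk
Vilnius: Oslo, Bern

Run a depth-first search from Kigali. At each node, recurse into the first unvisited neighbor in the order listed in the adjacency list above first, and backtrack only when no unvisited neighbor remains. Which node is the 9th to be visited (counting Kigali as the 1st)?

Minsk

Visit Kigali
Kigali → Vilnius
Vilnius → Oslo
Oslo → Hanoi
Oslo → Bern
Bern → Kyoto
Kyoto → Seoul
Seoul → Cairo
Seoul → Minsk
Minsk → Dubai
Bern → Perth
Kigali → Lima
Lima → Porto
Lima → Bogota
Lima → Quito
Quito → Riga

Visit order: Kigali, Vilnius, Oslo, Hanoi, Bern, Kyoto, Seoul, Cairo, Minsk, Dubai, Perth, Lima, Porto, Bogota, Quito, Riga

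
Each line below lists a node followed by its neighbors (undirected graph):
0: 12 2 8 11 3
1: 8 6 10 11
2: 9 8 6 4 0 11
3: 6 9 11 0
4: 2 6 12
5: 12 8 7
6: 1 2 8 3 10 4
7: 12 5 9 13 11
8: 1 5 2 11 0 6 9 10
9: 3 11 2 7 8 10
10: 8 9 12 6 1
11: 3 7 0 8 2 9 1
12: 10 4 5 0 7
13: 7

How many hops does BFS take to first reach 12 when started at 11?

2

Level 0: 11
Level 1: 0, 1, 2, 3, 7, 8, 9
Level 2: 4, 5, 6, 10, 12, 13
12 first appears at level 2.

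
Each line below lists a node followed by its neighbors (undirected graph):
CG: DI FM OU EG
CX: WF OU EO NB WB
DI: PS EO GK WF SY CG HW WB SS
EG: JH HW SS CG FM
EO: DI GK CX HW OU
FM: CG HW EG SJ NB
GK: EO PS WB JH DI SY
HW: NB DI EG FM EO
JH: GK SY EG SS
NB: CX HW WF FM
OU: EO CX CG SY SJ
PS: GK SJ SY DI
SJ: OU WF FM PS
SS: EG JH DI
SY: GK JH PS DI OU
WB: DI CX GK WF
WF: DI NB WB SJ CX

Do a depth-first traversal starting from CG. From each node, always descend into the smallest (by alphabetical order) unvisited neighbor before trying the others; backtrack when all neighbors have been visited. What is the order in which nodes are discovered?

Visit CG
CG → DI
DI → EO
EO → CX
CX → NB
NB → FM
FM → EG
EG → HW
EG → JH
JH → GK
GK → PS
PS → SJ
SJ → OU
OU → SY
SJ → WF
WF → WB
JH → SS

CG DI EO CX NB FM EG HW JH GK PS SJ OU SY WF WB SS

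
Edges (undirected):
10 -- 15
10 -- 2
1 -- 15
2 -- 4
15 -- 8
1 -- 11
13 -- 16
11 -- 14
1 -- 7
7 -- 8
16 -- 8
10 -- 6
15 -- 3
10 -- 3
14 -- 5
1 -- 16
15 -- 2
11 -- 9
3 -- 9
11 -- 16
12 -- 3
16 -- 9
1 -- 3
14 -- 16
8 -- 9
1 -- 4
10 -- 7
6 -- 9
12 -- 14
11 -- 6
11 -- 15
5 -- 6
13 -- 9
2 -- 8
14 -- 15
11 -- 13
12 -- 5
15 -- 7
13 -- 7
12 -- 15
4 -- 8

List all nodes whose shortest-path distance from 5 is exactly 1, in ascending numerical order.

6, 12, 14

Level 0: 5
Level 1: 6, 12, 14
Level 2: 3, 9, 10, 11, 15, 16
Level 3: 1, 2, 7, 8, 13
Level 4: 4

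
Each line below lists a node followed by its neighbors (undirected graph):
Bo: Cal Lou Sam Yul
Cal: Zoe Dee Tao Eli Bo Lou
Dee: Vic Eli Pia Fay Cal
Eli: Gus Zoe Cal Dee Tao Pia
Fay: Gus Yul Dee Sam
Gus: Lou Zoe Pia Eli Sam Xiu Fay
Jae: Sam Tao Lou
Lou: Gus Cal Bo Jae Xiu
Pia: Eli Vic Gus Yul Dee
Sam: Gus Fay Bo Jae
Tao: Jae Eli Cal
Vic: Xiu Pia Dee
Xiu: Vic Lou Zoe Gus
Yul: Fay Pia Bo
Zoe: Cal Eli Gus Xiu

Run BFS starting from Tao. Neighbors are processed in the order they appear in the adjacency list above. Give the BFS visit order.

Visit Tao; enqueue Jae, Eli, Cal → queue [Jae, Eli, Cal]
Visit Jae; enqueue Sam, Lou → queue [Eli, Cal, Sam, Lou]
Visit Eli; enqueue Gus, Zoe, Dee, Pia → queue [Cal, Sam, Lou, Gus, Zoe, Dee, Pia]
Visit Cal; enqueue Bo → queue [Sam, Lou, Gus, Zoe, Dee, Pia, Bo]
Visit Sam; enqueue Fay → queue [Lou, Gus, Zoe, Dee, Pia, Bo, Fay]
Visit Lou; enqueue Xiu → queue [Gus, Zoe, Dee, Pia, Bo, Fay, Xiu]
Visit Gus → queue [Zoe, Dee, Pia, Bo, Fay, Xiu]
Visit Zoe → queue [Dee, Pia, Bo, Fay, Xiu]
Visit Dee; enqueue Vic → queue [Pia, Bo, Fay, Xiu, Vic]
Visit Pia; enqueue Yul → queue [Bo, Fay, Xiu, Vic, Yul]
Visit Bo → queue [Fay, Xiu, Vic, Yul]
Visit Fay → queue [Xiu, Vic, Yul]
Visit Xiu → queue [Vic, Yul]
Visit Vic → queue [Yul]
Visit Yul → queue []

Tao, Jae, Eli, Cal, Sam, Lou, Gus, Zoe, Dee, Pia, Bo, Fay, Xiu, Vic, Yul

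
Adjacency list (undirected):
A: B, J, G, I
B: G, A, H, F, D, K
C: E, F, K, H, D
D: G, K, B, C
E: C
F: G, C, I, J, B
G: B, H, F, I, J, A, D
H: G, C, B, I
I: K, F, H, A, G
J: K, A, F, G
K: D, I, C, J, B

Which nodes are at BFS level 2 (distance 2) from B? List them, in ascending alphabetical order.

Level 0: B
Level 1: A, D, F, G, H, K
Level 2: C, I, J
Level 3: E

C, I, J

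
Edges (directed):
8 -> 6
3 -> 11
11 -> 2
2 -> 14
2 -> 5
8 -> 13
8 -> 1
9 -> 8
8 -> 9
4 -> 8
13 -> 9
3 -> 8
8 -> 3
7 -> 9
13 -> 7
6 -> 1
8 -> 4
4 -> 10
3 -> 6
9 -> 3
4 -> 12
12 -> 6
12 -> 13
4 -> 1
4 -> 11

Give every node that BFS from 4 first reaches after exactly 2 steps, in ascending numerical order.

2, 3, 6, 9, 13

Level 0: 4
Level 1: 1, 8, 10, 11, 12
Level 2: 2, 3, 6, 9, 13
Level 3: 5, 7, 14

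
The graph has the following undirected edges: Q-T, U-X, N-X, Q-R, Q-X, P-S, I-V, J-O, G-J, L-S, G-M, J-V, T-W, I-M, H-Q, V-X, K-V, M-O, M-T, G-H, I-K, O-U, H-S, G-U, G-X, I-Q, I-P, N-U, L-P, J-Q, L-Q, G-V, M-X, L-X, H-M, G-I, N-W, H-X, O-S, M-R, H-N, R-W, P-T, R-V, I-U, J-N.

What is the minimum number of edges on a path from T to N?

Level 0: T
Level 1: M, P, Q, W
Level 2: G, H, I, J, L, N, O, R, S, X
Level 3: K, U, V
N first appears at level 2.

2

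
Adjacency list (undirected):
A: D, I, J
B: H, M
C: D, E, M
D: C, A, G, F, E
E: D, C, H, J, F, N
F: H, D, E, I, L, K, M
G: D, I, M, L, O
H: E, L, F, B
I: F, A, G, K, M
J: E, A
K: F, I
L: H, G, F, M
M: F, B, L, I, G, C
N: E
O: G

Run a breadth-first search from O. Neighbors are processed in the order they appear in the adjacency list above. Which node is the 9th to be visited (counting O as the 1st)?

F

Visit O; enqueue G → queue [G]
Visit G; enqueue D, I, M, L → queue [D, I, M, L]
Visit D; enqueue C, A, F, E → queue [I, M, L, C, A, F, E]
Visit I; enqueue K → queue [M, L, C, A, F, E, K]
Visit M; enqueue B → queue [L, C, A, F, E, K, B]
Visit L; enqueue H → queue [C, A, F, E, K, B, H]
Visit C → queue [A, F, E, K, B, H]
Visit A; enqueue J → queue [F, E, K, B, H, J]
Visit F → queue [E, K, B, H, J]
Visit E; enqueue N → queue [K, B, H, J, N]
Visit K → queue [B, H, J, N]
Visit B → queue [H, J, N]
Visit H → queue [J, N]
Visit J → queue [N]
Visit N → queue []

Visit order: O, G, D, I, M, L, C, A, F, E, K, B, H, J, N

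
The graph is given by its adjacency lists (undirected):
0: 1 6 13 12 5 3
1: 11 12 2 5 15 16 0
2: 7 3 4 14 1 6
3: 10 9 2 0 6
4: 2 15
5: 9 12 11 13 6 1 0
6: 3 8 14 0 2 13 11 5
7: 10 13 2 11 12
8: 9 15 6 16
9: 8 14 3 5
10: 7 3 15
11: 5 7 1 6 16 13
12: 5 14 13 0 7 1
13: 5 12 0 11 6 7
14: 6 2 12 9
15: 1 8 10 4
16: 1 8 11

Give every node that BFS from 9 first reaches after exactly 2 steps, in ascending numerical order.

Level 0: 9
Level 1: 3, 5, 8, 14
Level 2: 0, 1, 2, 6, 10, 11, 12, 13, 15, 16
Level 3: 4, 7

0, 1, 2, 6, 10, 11, 12, 13, 15, 16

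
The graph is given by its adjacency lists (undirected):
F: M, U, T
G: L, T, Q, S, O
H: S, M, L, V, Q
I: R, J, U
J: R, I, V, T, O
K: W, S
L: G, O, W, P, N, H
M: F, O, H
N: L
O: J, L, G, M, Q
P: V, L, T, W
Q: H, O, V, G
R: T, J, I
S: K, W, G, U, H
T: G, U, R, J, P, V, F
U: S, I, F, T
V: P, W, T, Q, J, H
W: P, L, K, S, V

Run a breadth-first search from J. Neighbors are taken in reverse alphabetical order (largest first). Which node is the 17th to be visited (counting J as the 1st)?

K

Visit J; enqueue V, T, R, O, I → queue [V, T, R, O, I]
Visit V; enqueue W, Q, P, H → queue [T, R, O, I, W, Q, P, H]
Visit T; enqueue U, G, F → queue [R, O, I, W, Q, P, H, U, G, F]
Visit R → queue [O, I, W, Q, P, H, U, G, F]
Visit O; enqueue M, L → queue [I, W, Q, P, H, U, G, F, M, L]
Visit I → queue [W, Q, P, H, U, G, F, M, L]
Visit W; enqueue S, K → queue [Q, P, H, U, G, F, M, L, S, K]
Visit Q → queue [P, H, U, G, F, M, L, S, K]
Visit P → queue [H, U, G, F, M, L, S, K]
Visit H → queue [U, G, F, M, L, S, K]
Visit U → queue [G, F, M, L, S, K]
Visit G → queue [F, M, L, S, K]
Visit F → queue [M, L, S, K]
Visit M → queue [L, S, K]
Visit L; enqueue N → queue [S, K, N]
Visit S → queue [K, N]
Visit K → queue [N]
Visit N → queue []

Visit order: J, V, T, R, O, I, W, Q, P, H, U, G, F, M, L, S, K, N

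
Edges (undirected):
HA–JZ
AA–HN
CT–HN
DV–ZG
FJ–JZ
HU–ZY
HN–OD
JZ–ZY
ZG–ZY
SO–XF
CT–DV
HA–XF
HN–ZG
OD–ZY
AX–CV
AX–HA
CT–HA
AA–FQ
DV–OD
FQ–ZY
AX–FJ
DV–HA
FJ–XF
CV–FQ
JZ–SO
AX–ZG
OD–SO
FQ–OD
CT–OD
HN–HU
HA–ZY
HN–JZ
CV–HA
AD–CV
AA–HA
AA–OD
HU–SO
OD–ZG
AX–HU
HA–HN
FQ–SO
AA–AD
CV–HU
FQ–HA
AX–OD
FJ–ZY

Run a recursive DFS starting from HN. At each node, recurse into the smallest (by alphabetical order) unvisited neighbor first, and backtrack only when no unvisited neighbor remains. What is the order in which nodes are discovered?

HN, AA, AD, CV, AX, FJ, JZ, HA, CT, DV, OD, FQ, SO, HU, ZY, ZG, XF

Visit HN
HN → AA
AA → AD
AD → CV
CV → AX
AX → FJ
FJ → JZ
JZ → HA
HA → CT
CT → DV
DV → OD
OD → FQ
FQ → SO
SO → HU
HU → ZY
ZY → ZG
SO → XF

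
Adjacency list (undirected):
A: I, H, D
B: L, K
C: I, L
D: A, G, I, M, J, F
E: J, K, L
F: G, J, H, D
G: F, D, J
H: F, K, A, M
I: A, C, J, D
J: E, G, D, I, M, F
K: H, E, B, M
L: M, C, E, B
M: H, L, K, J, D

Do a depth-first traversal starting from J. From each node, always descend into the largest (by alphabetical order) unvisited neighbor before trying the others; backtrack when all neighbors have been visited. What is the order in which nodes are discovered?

Visit J
J → M
M → L
L → E
E → K
K → H
H → F
F → G
G → D
D → I
I → C
I → A
K → B

J → M → L → E → K → H → F → G → D → I → C → A → B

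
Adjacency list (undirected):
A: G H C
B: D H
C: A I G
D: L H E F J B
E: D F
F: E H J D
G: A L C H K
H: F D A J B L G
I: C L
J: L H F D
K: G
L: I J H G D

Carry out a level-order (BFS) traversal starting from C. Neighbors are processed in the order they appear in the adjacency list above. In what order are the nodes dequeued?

C A I G H L K F D J B E

Visit C; enqueue A, I, G → queue [A, I, G]
Visit A; enqueue H → queue [I, G, H]
Visit I; enqueue L → queue [G, H, L]
Visit G; enqueue K → queue [H, L, K]
Visit H; enqueue F, D, J, B → queue [L, K, F, D, J, B]
Visit L → queue [K, F, D, J, B]
Visit K → queue [F, D, J, B]
Visit F; enqueue E → queue [D, J, B, E]
Visit D → queue [J, B, E]
Visit J → queue [B, E]
Visit B → queue [E]
Visit E → queue []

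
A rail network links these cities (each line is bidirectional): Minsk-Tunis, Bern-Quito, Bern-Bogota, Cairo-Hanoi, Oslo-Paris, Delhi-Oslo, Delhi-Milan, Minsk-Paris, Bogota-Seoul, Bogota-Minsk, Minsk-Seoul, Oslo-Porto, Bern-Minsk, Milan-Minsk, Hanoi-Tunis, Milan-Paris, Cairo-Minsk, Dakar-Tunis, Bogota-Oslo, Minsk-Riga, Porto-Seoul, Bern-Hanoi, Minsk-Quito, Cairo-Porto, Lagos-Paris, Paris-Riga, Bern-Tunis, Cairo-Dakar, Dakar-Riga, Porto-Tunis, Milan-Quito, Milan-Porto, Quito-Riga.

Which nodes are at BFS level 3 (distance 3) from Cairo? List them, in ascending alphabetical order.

Level 0: Cairo
Level 1: Dakar, Hanoi, Minsk, Porto
Level 2: Bern, Bogota, Milan, Oslo, Paris, Quito, Riga, Seoul, Tunis
Level 3: Delhi, Lagos

Delhi, Lagos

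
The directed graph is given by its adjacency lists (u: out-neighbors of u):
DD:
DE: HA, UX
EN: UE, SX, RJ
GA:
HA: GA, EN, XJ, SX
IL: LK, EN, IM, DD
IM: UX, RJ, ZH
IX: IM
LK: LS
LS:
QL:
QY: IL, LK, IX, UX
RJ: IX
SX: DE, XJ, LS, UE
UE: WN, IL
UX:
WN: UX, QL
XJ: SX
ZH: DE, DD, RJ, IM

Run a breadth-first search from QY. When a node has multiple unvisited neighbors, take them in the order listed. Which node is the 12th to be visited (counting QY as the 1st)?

RJ

Visit QY; enqueue IL, LK, IX, UX → queue [IL, LK, IX, UX]
Visit IL; enqueue EN, IM, DD → queue [LK, IX, UX, EN, IM, DD]
Visit LK; enqueue LS → queue [IX, UX, EN, IM, DD, LS]
Visit IX → queue [UX, EN, IM, DD, LS]
Visit UX → queue [EN, IM, DD, LS]
Visit EN; enqueue UE, SX, RJ → queue [IM, DD, LS, UE, SX, RJ]
Visit IM; enqueue ZH → queue [DD, LS, UE, SX, RJ, ZH]
Visit DD → queue [LS, UE, SX, RJ, ZH]
Visit LS → queue [UE, SX, RJ, ZH]
Visit UE; enqueue WN → queue [SX, RJ, ZH, WN]
Visit SX; enqueue DE, XJ → queue [RJ, ZH, WN, DE, XJ]
Visit RJ → queue [ZH, WN, DE, XJ]
Visit ZH → queue [WN, DE, XJ]
Visit WN; enqueue QL → queue [DE, XJ, QL]
Visit DE; enqueue HA → queue [XJ, QL, HA]
Visit XJ → queue [QL, HA]
Visit QL → queue [HA]
Visit HA; enqueue GA → queue [GA]
Visit GA → queue []

Visit order: QY, IL, LK, IX, UX, EN, IM, DD, LS, UE, SX, RJ, ZH, WN, DE, XJ, QL, HA, GA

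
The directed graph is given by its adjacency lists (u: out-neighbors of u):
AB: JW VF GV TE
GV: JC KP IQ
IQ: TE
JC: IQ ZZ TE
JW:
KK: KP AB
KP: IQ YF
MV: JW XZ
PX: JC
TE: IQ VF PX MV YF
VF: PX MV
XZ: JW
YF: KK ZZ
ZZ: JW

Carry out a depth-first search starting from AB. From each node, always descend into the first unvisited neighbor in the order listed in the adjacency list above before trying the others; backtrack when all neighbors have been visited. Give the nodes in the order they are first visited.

Visit AB
AB → JW
AB → VF
VF → PX
PX → JC
JC → IQ
IQ → TE
TE → MV
MV → XZ
TE → YF
YF → KK
KK → KP
YF → ZZ
AB → GV

AB, JW, VF, PX, JC, IQ, TE, MV, XZ, YF, KK, KP, ZZ, GV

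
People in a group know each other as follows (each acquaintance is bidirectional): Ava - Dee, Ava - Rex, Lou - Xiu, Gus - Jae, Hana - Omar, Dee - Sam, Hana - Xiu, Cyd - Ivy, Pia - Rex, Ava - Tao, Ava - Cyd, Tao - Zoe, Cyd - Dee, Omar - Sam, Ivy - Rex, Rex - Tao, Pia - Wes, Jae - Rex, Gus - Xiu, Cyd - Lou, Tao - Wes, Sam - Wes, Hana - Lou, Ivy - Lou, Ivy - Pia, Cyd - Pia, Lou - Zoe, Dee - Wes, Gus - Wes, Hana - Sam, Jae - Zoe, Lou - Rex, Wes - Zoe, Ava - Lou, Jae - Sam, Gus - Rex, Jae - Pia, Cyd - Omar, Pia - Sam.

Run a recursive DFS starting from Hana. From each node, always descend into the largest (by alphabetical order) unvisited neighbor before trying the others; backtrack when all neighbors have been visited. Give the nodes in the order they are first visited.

Hana → Xiu → Lou → Zoe → Wes → Tao → Rex → Pia → Sam → Omar → Cyd → Ivy → Dee → Ava → Jae → Gus

Visit Hana
Hana → Xiu
Xiu → Lou
Lou → Zoe
Zoe → Wes
Wes → Tao
Tao → Rex
Rex → Pia
Pia → Sam
Sam → Omar
Omar → Cyd
Cyd → Ivy
Cyd → Dee
Dee → Ava
Sam → Jae
Jae → Gus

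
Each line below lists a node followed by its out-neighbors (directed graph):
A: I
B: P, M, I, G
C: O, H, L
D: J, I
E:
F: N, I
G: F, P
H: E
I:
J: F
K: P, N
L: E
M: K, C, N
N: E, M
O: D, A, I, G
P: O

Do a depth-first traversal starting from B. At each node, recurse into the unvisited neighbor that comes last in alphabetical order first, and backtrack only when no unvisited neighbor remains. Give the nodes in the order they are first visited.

B → P → O → I → G → F → N → M → K → C → L → E → H → D → J → A

Visit B
B → P
P → O
O → I
O → G
G → F
F → N
N → M
M → K
M → C
C → L
L → E
C → H
O → D
D → J
O → A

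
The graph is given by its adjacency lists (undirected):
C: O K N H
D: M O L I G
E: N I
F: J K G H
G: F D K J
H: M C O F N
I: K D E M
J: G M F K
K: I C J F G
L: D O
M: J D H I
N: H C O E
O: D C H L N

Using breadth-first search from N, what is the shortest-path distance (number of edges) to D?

2

Level 0: N
Level 1: C, E, H, O
Level 2: D, F, I, K, L, M
Level 3: G, J
D first appears at level 2.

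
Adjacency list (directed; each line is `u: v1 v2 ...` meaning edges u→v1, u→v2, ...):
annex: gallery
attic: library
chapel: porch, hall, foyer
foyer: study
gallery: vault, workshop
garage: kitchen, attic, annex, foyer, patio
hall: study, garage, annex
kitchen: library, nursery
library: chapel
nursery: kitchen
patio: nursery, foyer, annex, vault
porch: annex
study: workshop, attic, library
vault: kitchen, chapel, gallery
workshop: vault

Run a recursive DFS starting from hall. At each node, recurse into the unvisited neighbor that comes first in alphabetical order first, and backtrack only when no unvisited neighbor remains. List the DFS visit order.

hall annex gallery vault chapel foyer study attic library workshop porch kitchen nursery garage patio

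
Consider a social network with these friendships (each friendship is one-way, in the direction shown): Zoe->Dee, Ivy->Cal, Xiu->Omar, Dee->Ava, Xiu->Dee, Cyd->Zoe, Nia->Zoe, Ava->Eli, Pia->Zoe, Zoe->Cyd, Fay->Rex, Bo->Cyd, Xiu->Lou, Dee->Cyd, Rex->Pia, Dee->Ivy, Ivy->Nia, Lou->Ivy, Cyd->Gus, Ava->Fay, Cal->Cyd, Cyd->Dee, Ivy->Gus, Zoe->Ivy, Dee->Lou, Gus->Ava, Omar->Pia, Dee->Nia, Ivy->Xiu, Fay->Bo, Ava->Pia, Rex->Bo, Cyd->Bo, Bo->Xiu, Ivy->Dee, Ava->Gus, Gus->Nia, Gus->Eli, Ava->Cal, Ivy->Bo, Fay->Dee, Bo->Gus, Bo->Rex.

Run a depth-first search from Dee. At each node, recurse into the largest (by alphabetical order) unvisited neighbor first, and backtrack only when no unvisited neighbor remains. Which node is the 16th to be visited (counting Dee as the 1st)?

Visit Dee
Dee → Nia
Nia → Zoe
Zoe → Ivy
Ivy → Xiu
Xiu → Omar
Omar → Pia
Xiu → Lou
Ivy → Gus
Gus → Eli
Gus → Ava
Ava → Fay
Fay → Rex
Rex → Bo
Bo → Cyd
Ava → Cal

Visit order: Dee, Nia, Zoe, Ivy, Xiu, Omar, Pia, Lou, Gus, Eli, Ava, Fay, Rex, Bo, Cyd, Cal

Cal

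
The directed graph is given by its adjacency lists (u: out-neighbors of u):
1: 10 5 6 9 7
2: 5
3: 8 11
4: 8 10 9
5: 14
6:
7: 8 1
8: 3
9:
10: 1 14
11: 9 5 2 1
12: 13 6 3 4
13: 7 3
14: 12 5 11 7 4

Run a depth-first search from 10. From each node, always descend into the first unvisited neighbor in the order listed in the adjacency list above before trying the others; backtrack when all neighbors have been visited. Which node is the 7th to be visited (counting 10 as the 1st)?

7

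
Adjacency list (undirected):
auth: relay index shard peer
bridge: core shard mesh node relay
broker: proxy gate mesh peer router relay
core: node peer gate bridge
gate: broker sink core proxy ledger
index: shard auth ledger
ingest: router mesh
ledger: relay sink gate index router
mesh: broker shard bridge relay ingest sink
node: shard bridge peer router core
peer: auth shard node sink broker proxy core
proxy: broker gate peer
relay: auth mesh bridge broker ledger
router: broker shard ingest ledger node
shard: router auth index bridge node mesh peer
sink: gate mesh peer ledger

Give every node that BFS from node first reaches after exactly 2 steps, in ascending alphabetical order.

Level 0: node
Level 1: bridge, core, peer, router, shard
Level 2: auth, broker, gate, index, ingest, ledger, mesh, proxy, relay, sink

auth, broker, gate, index, ingest, ledger, mesh, proxy, relay, sink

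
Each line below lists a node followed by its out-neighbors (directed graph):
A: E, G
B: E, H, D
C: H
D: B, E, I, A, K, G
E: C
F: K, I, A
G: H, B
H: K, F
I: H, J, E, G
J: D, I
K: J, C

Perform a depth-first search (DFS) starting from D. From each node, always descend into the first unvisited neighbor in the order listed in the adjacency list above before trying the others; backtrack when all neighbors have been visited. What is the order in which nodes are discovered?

Visit D
D → B
B → E
E → C
C → H
H → K
K → J
J → I
I → G
H → F
F → A

D B E C H K J I G F A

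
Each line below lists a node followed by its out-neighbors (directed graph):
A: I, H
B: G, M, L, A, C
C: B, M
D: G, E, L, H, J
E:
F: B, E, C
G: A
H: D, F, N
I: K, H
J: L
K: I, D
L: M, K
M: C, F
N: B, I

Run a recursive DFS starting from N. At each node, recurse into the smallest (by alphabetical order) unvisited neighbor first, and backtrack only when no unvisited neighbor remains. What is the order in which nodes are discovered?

N, B, A, H, D, E, G, J, L, K, I, M, C, F

Visit N
N → B
B → A
A → H
H → D
D → E
D → G
D → J
J → L
L → K
K → I
L → M
M → C
M → F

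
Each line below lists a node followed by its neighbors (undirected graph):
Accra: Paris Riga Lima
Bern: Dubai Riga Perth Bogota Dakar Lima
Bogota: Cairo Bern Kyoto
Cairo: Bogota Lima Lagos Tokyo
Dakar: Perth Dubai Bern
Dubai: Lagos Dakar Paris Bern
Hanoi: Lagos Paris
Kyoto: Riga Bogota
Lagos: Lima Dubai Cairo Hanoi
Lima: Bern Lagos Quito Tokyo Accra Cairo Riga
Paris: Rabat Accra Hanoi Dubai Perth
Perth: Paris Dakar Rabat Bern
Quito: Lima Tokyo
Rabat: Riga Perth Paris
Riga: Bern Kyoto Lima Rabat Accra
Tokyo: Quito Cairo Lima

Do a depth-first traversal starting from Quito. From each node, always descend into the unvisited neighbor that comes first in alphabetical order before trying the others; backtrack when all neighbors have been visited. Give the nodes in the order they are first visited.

Quito -> Lima -> Accra -> Paris -> Dubai -> Bern -> Bogota -> Cairo -> Lagos -> Hanoi -> Tokyo -> Kyoto -> Riga -> Rabat -> Perth -> Dakar

Visit Quito
Quito → Lima
Lima → Accra
Accra → Paris
Paris → Dubai
Dubai → Bern
Bern → Bogota
Bogota → Cairo
Cairo → Lagos
Lagos → Hanoi
Cairo → Tokyo
Bogota → Kyoto
Kyoto → Riga
Riga → Rabat
Rabat → Perth
Perth → Dakar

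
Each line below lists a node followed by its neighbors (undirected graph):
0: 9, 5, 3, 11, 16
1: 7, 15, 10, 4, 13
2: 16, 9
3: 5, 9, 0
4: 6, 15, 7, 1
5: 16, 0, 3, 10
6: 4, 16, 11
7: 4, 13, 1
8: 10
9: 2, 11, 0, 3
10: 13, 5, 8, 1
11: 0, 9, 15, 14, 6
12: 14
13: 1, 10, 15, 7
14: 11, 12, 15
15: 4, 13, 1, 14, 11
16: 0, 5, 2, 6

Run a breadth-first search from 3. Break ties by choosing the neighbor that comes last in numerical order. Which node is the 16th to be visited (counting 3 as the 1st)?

Visit 3; enqueue 9, 5, 0 → queue [9, 5, 0]
Visit 9; enqueue 11, 2 → queue [5, 0, 11, 2]
Visit 5; enqueue 16, 10 → queue [0, 11, 2, 16, 10]
Visit 0 → queue [11, 2, 16, 10]
Visit 11; enqueue 15, 14, 6 → queue [2, 16, 10, 15, 14, 6]
Visit 2 → queue [16, 10, 15, 14, 6]
Visit 16 → queue [10, 15, 14, 6]
Visit 10; enqueue 13, 8, 1 → queue [15, 14, 6, 13, 8, 1]
Visit 15; enqueue 4 → queue [14, 6, 13, 8, 1, 4]
Visit 14; enqueue 12 → queue [6, 13, 8, 1, 4, 12]
Visit 6 → queue [13, 8, 1, 4, 12]
Visit 13; enqueue 7 → queue [8, 1, 4, 12, 7]
Visit 8 → queue [1, 4, 12, 7]
Visit 1 → queue [4, 12, 7]
Visit 4 → queue [12, 7]
Visit 12 → queue [7]
Visit 7 → queue []

Visit order: 3, 9, 5, 0, 11, 2, 16, 10, 15, 14, 6, 13, 8, 1, 4, 12, 7

12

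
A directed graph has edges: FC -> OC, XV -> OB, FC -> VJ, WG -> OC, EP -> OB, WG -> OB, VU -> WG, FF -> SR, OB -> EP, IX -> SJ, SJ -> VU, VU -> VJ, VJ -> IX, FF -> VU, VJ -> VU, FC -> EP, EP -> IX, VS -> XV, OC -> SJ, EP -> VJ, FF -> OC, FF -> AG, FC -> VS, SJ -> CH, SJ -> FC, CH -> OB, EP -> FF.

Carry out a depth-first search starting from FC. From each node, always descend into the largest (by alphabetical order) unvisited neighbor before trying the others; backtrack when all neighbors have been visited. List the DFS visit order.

FC -> VS -> XV -> OB -> EP -> VJ -> VU -> WG -> OC -> SJ -> CH -> IX -> FF -> SR -> AG

Visit FC
FC → VS
VS → XV
XV → OB
OB → EP
EP → VJ
VJ → VU
VU → WG
WG → OC
OC → SJ
SJ → CH
VJ → IX
EP → FF
FF → SR
FF → AG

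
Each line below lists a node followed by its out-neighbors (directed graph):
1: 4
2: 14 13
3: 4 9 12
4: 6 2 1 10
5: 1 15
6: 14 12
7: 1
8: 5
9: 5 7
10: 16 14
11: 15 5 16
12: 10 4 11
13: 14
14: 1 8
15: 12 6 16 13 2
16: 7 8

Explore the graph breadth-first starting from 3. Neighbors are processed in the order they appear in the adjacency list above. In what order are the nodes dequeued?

Visit 3; enqueue 4, 9, 12 → queue [4, 9, 12]
Visit 4; enqueue 6, 2, 1, 10 → queue [9, 12, 6, 2, 1, 10]
Visit 9; enqueue 5, 7 → queue [12, 6, 2, 1, 10, 5, 7]
Visit 12; enqueue 11 → queue [6, 2, 1, 10, 5, 7, 11]
Visit 6; enqueue 14 → queue [2, 1, 10, 5, 7, 11, 14]
Visit 2; enqueue 13 → queue [1, 10, 5, 7, 11, 14, 13]
Visit 1 → queue [10, 5, 7, 11, 14, 13]
Visit 10; enqueue 16 → queue [5, 7, 11, 14, 13, 16]
Visit 5; enqueue 15 → queue [7, 11, 14, 13, 16, 15]
Visit 7 → queue [11, 14, 13, 16, 15]
Visit 11 → queue [14, 13, 16, 15]
Visit 14; enqueue 8 → queue [13, 16, 15, 8]
Visit 13 → queue [16, 15, 8]
Visit 16 → queue [15, 8]
Visit 15 → queue [8]
Visit 8 → queue []

3, 4, 9, 12, 6, 2, 1, 10, 5, 7, 11, 14, 13, 16, 15, 8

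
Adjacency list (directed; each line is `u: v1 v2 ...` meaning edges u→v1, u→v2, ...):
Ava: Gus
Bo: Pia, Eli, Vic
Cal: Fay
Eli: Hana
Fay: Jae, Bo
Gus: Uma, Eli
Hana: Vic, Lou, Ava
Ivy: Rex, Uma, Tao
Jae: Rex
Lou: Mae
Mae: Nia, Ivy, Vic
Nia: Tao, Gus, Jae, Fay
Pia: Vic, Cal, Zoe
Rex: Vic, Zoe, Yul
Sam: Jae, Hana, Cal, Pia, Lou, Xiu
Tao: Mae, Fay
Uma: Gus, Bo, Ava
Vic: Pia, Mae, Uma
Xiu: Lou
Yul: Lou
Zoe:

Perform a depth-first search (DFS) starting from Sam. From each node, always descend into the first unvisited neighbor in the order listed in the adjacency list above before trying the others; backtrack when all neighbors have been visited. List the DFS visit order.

Sam, Jae, Rex, Vic, Pia, Cal, Fay, Bo, Eli, Hana, Lou, Mae, Nia, Tao, Gus, Uma, Ava, Ivy, Zoe, Yul, Xiu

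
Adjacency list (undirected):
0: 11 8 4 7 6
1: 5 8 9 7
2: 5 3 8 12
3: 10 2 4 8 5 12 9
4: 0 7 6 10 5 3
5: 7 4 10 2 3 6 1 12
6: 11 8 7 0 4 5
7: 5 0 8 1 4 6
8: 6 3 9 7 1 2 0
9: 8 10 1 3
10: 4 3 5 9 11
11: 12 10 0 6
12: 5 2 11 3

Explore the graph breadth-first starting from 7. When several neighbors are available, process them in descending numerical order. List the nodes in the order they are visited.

Visit 7; enqueue 8, 6, 5, 4, 1, 0 → queue [8, 6, 5, 4, 1, 0]
Visit 8; enqueue 9, 3, 2 → queue [6, 5, 4, 1, 0, 9, 3, 2]
Visit 6; enqueue 11 → queue [5, 4, 1, 0, 9, 3, 2, 11]
Visit 5; enqueue 12, 10 → queue [4, 1, 0, 9, 3, 2, 11, 12, 10]
Visit 4 → queue [1, 0, 9, 3, 2, 11, 12, 10]
Visit 1 → queue [0, 9, 3, 2, 11, 12, 10]
Visit 0 → queue [9, 3, 2, 11, 12, 10]
Visit 9 → queue [3, 2, 11, 12, 10]
Visit 3 → queue [2, 11, 12, 10]
Visit 2 → queue [11, 12, 10]
Visit 11 → queue [12, 10]
Visit 12 → queue [10]
Visit 10 → queue []

7 8 6 5 4 1 0 9 3 2 11 12 10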